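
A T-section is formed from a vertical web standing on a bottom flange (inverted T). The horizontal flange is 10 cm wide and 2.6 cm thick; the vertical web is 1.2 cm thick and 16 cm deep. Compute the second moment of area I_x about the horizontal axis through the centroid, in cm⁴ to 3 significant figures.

Break the section into simple shapes (no overlaps), measuring from the bottom-left corner of the bounding box.
Flange: 10 × 2.6, A = 26 cm², y = 1.3 cm, Ī = 14.647 cm⁴.
Web: 1.2 × 16, A = 19.2 cm², y = 10.6 cm, Ī = 409.6 cm⁴.
Centroid: ȳ = ΣA·y / ΣA = 5.2504 cm.
Transfer each piece to the horizontal axis through the centroid using Ī + A·d² with d = y − 5.2504:
  flange: d = -3.9504 cm → contributes +420.4 cm⁴
  web: d = 5.3496 cm → contributes +959.06 cm⁴
Total I = 1379.5 cm⁴.

I_x ≈ 1380 cm⁴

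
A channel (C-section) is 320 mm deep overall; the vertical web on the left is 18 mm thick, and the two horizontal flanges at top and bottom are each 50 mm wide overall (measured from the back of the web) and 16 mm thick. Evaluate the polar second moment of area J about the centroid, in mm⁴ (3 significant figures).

J ≈ 7.36 × 10⁷ mm⁴

Decompose the section into non-overlapping parts with the origin at the bottom-left of its bounding rectangle.
Web: 18 × 320, A = 5 760 mm², y = 160 mm, Ī = 49 152 000 mm⁴.
Top flange (beyond web): 32 × 16, A = 512 mm², y = 312 mm, Ī = 10 923 mm⁴.
Bottom flange (beyond web): 32 × 16, A = 512 mm², y = 8 mm, Ī = 10 923 mm⁴.
By symmetry the centroid is at mid-height, ȳ = 160 mm.
Transfer each piece to the centroidal x-axis using Ī + A·d² with d = y − 160:
  web: d = 0 mm → contributes +49 152 000 mm⁴
  top flange (beyond web): d = 152 mm → contributes +11 840 171 mm⁴
  bottom flange (beyond web): d = -152 mm → contributes +11 840 171 mm⁴
Total I = 72 832 341 mm⁴.
For the y-axis: x̄ = 12.774 mm.
Repeating about the centroidal y-axis gives I_y = 786 298 mm⁴.
Polar second moment: J = I_x + I_y = 73 618 639 mm⁴.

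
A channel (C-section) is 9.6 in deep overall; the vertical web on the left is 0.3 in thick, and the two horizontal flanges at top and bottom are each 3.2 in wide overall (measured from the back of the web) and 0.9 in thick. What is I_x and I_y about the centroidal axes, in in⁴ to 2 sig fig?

I_x ≈ 120 in⁴, I_y ≈ 8.4 in⁴

Break the section into simple shapes (no overlaps), measuring from the bottom-left corner of the bounding box.
Web: 0.3 × 9.6, A = 2.88 in², y = 4.8 in, Ī = 22.12 in⁴.
Top flange (beyond web): 2.9 × 0.9, A = 2.61 in², y = 9.15 in, Ī = 0.1762 in⁴.
Bottom flange (beyond web): 2.9 × 0.9, A = 2.61 in², y = 0.45 in, Ī = 0.1762 in⁴.
By symmetry the centroid is at mid-height, ȳ = 4.8 in.
Transfer each piece to the centroidal x-axis using Ī + A·d² with d = y − 4.8:
  web: d = 0 in → contributes +22.12 in⁴
  top flange (beyond web): d = 4.35 in → contributes +49.56 in⁴
  bottom flange (beyond web): d = -4.35 in → contributes +49.56 in⁴
Total I = 121.2 in⁴.
For the y-axis: x̄ = 1.181 in.
Repeating about the centroidal y-axis gives I_y = 8.431 in⁴.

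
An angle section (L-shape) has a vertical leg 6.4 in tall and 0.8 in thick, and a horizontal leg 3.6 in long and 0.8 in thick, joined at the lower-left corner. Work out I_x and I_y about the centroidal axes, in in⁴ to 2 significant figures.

I_x ≈ 30 in⁴, I_y ≈ 6.8 in⁴

Decompose the section into non-overlapping parts with the origin at the bottom-left of its bounding rectangle.
Vertical leg: 0.8 × 6.4, A = 5.12 in², y = 3.2 in, Ī = 17.48 in⁴.
Horizontal leg (remainder): 2.8 × 0.8, A = 2.24 in², y = 0.4 in, Ī = 0.1195 in⁴.
Centroid: ȳ = ΣA·y / ΣA = 2.348 in.
Transfer each piece to the centroidal x-axis using Ī + A·d² with d = y − 2.348:
  vertical leg: d = 0.8522 in → contributes +21.19 in⁴
  horizontal leg (remainder): d = -1.948 in → contributes +8.618 in⁴
Total I = 29.81 in⁴.
For the y-axis: x̄ = 0.9478 in.
Repeating about the centroidal y-axis gives I_y = 6.785 in⁴.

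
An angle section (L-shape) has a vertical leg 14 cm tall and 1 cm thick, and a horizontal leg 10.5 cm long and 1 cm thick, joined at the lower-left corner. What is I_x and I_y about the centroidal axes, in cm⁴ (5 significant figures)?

Split into non-overlapping primitives; take the origin at the lower-left of the bounding box.
Vertical leg: 1 × 14, A = 14 cm², y = 7 cm, Ī = 228.6667 cm⁴.
Horizontal leg (remainder): 9.5 × 1, A = 9.5 cm², y = 0.5 cm, Ī = 0.7916667 cm⁴.
Centroid: ȳ = ΣA·y / ΣA = 4.37234 cm.
Transfer each piece to the centroidal x-axis using Ī + A·d² with d = y − 4.37234:
  vertical leg: d = 2.62766 cm → contributes +325.331 cm⁴
  horizontal leg (remainder): d = -3.87234 cm → contributes +143.2444 cm⁴
Total I = 468.5754 cm⁴.
For the y-axis: x̄ = 2.62234 cm.
Repeating about the centroidal y-axis gives I_y = 228.6066 cm⁴.

I_x ≈ 468.58 cm⁴, I_y ≈ 228.61 cm⁴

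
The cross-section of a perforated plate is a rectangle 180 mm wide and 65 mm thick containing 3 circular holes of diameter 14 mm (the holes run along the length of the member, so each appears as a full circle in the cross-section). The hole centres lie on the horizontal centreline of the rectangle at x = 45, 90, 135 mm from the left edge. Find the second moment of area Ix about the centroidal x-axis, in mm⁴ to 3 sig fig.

Break the section into simple shapes (no overlaps), measuring from the bottom-left corner of the bounding box.
Plate: 180 × 65, A = 11 700 mm², y = 32.5 mm, Ī = 4 119 375 mm⁴.
Hole 1 (subtracted): ⌀14, A = 153.94 mm², y = 32.5 mm, Ī = 1885.7 mm⁴.
Hole 2 (subtracted): ⌀14, A = 153.94 mm², y = 32.5 mm, Ī = 1885.7 mm⁴.
Hole 3 (subtracted): ⌀14, A = 153.94 mm², y = 32.5 mm, Ī = 1885.7 mm⁴.
By symmetry the centroid is at mid-height, ȳ = 32.5 mm.
All pieces are centred on the centroidal x-axis, so I = ΣĪ (holes subtracted) = 4 113 718 mm⁴.

Ix ≈ 4.11 × 10⁶ mm⁴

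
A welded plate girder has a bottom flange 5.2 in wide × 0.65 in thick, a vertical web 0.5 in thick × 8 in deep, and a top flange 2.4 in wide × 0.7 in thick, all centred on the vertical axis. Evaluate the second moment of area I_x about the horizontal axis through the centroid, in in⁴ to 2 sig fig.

Break the section into simple shapes (no overlaps), measuring from the bottom-left corner of the bounding box.
Bottom plate: 5.2 × 0.65, A = 3.38 in², y = 0.325 in, Ī = 0.119 in⁴.
Web plate: 0.5 × 8, A = 4 in², y = 4.65 in, Ī = 21.33 in⁴.
Top plate: 2.4 × 0.7, A = 1.68 in², y = 9 in, Ī = 0.0686 in⁴.
Centroid: ȳ = ΣA·y / ΣA = 3.843 in.
Transfer each piece to the horizontal axis through the centroid using Ī + A·d² with d = y − 3.843:
  bottom plate: d = -3.518 in → contributes +41.95 in⁴
  web plate: d = 0.8069 in → contributes +23.94 in⁴
  top plate: d = 5.157 in → contributes +44.75 in⁴
Total I = 110.6 in⁴.

I_x ≈ 110 in⁴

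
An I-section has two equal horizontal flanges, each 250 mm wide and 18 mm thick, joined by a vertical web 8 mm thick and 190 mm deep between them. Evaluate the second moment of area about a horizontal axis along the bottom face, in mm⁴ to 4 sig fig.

Split into non-overlapping primitives; take the origin at the lower-left of the bounding box.
Bottom flange: 250 × 18, A = 4 500 mm², y = 9 mm, Ī = 121 500 mm⁴.
Web: 8 × 190, A = 1 520 mm², y = 113 mm, Ī = 4 572 667 mm⁴.
Top flange: 250 × 18, A = 4 500 mm², y = 217 mm, Ī = 121 500 mm⁴.
Transfer each piece to the bottom edge using Ī + A·d² with d = y − 0:
  bottom flange: d = 9 mm → contributes +486 000 mm⁴
  web: d = 113 mm → contributes +23 981 547 mm⁴
  top flange: d = 217 mm → contributes +212 022 000 mm⁴
Total I = 236 489 547 mm⁴.

I_base ≈ 2.365 × 10⁸ mm⁴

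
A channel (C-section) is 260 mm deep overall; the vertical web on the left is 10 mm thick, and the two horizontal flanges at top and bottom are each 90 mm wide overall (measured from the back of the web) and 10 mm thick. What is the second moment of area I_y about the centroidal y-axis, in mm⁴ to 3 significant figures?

I_y ≈ 2.88 × 10⁶ mm⁴

Decompose the section into non-overlapping parts with the origin at the bottom-left of its bounding rectangle.
Web: 10 × 260, A = 2 600 mm², x = 5 mm, Ī = 21 667 mm⁴.
Top flange (beyond web): 80 × 10, A = 800 mm², x = 50 mm, Ī = 426 667 mm⁴.
Bottom flange (beyond web): 80 × 10, A = 800 mm², x = 50 mm, Ī = 426 667 mm⁴.
Centroid: x̄ = ΣA·x / ΣA = 22.143 mm.
Transfer each piece to the centroidal y-axis using Ī + A·d² with d = x − 22.143:
  web: d = -17.143 mm → contributes +785 748 mm⁴
  top flange (beyond web): d = 27.857 mm → contributes +1 047 483 mm⁴
  bottom flange (beyond web): d = 27.857 mm → contributes +1 047 483 mm⁴
Total I = 2 880 714 mm⁴.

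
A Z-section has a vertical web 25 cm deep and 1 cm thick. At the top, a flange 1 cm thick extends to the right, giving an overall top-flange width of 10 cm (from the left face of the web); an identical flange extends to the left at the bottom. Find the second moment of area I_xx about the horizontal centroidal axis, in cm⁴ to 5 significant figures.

Treat the section as a set of non-overlapping primitives; coordinates are from the bounding-box lower-left.
Web: 1 × 25, A = 25 cm², y = 12.5 cm, Ī = 1302.083 cm⁴.
Top flange (beyond web): 9 × 1, A = 9 cm², y = 24.5 cm, Ī = 0.75 cm⁴.
Bottom flange (beyond web): 9 × 1, A = 9 cm², y = 0.5 cm, Ī = 0.75 cm⁴.
Centroid: ȳ = ΣA·y / ΣA = 12.5 cm.
Transfer each piece to the horizontal centroidal axis using Ī + A·d² with d = y − 12.5:
  web: d = 0 cm → contributes +1302.083 cm⁴
  top flange (beyond web): d = 12 cm → contributes +1296.75 cm⁴
  bottom flange (beyond web): d = -12 cm → contributes +1296.75 cm⁴
Total I = 3895.583 cm⁴.

I_xx ≈ 3895.6 cm⁴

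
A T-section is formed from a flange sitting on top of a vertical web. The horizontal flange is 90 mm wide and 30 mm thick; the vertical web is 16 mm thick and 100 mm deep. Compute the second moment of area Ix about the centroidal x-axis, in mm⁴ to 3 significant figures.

Split into non-overlapping primitives; take the origin at the lower-left of the bounding box.
Flange: 90 × 30, A = 2 700 mm², y = 115 mm, Ī = 202 500 mm⁴.
Web: 16 × 100, A = 1 600 mm², y = 50 mm, Ī = 1 333 333 mm⁴.
Centroid: ȳ = ΣA·y / ΣA = 90.814 mm.
Transfer each piece to the centroidal x-axis using Ī + A·d² with d = y − 90.814:
  flange: d = 24.186 mm → contributes +1 781 905 mm⁴
  web: d = -40.814 mm → contributes +3 998 579 mm⁴
Total I = 5 780 484 mm⁴.

Ix ≈ 5.78 × 10⁶ mm⁴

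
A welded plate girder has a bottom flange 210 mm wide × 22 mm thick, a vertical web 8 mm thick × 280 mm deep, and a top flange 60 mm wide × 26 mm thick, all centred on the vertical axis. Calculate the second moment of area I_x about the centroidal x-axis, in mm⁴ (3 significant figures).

Treat the section as a set of non-overlapping primitives; coordinates are from the bounding-box lower-left.
Bottom plate: 210 × 22, A = 4 620 mm², y = 11 mm, Ī = 186 340 mm⁴.
Web plate: 8 × 280, A = 2 240 mm², y = 162 mm, Ī = 14 634 667 mm⁴.
Top plate: 60 × 26, A = 1 560 mm², y = 315 mm, Ī = 87 880 mm⁴.
Centroid: ȳ = ΣA·y / ΣA = 107.49 mm.
Transfer each piece to the centroidal x-axis using Ī + A·d² with d = y − 107.49:
  bottom plate: d = -96.494 mm → contributes +43 203 640 mm⁴
  web plate: d = 54.506 mm → contributes +21 289 477 mm⁴
  top plate: d = 207.51 mm → contributes +67 259 474 mm⁴
Total I = 131 752 591 mm⁴.

I_x ≈ 1.32 × 10⁸ mm⁴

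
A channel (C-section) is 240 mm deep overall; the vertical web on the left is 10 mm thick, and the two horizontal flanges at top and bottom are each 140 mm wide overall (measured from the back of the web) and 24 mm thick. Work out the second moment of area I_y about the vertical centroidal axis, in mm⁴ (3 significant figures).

I_y ≈ 1.73 × 10⁷ mm⁴

Break the section into simple shapes (no overlaps), measuring from the bottom-left corner of the bounding box.
Web: 10 × 240, A = 2 400 mm², x = 5 mm, Ī = 20 000 mm⁴.
Top flange (beyond web): 130 × 24, A = 3 120 mm², x = 75 mm, Ī = 4 394 000 mm⁴.
Bottom flange (beyond web): 130 × 24, A = 3 120 mm², x = 75 mm, Ī = 4 394 000 mm⁴.
Centroid: x̄ = ΣA·x / ΣA = 55.556 mm.
Transfer each piece to the vertical centroidal axis using Ī + A·d² with d = x − 55.556:
  web: d = -50.556 mm → contributes +6 154 074 mm⁴
  top flange (beyond web): d = 19.444 mm → contributes +5 573 630 mm⁴
  bottom flange (beyond web): d = 19.444 mm → contributes +5 573 630 mm⁴
Total I = 17 301 333 mm⁴.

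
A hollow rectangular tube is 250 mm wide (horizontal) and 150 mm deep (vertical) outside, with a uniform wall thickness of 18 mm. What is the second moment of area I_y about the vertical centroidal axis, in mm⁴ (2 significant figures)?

Treat the section as a set of non-overlapping primitives; coordinates are from the bounding-box lower-left.
Outer rectangle: 250 × 150, A = 37 500 mm², x = 125 mm, Ī = 195 312 500 mm⁴.
Inner void (subtracted): 214 × 114, A = 24 396 mm², x = 125 mm, Ī = 93 103 268 mm⁴.
By symmetry the centroid is at mid-width, x̄ = 125 mm.
All pieces are centred on the vertical centroidal axis, so I = ΣĪ (holes subtracted) = 102 209 232 mm⁴.

I_y ≈ 1.0 × 10⁸ mm⁴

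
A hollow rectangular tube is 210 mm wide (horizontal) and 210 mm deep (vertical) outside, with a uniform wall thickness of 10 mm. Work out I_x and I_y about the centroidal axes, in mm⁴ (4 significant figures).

I_x ≈ 5.347 × 10⁷ mm⁴, I_y ≈ 5.347 × 10⁷ mm⁴

Treat the section as a set of non-overlapping primitives; coordinates are from the bounding-box lower-left.
Outer rectangle: 210 × 210, A = 44 100 mm², y = 105 mm, Ī = 162 067 500 mm⁴.
Inner void (subtracted): 190 × 190, A = 36 100 mm², y = 105 mm, Ī = 108 600 833 mm⁴.
By symmetry the centroid is at mid-height, ȳ = 105 mm.
All pieces are centred on the centroidal x-axis, so I = ΣĪ (holes subtracted) = 53 466 667 mm⁴.
Repeating about the centroidal y-axis gives I_y = 53 466 667 mm⁴.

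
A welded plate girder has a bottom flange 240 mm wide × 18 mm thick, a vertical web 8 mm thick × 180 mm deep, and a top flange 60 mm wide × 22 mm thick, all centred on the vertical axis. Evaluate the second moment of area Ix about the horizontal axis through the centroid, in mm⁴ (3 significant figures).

Ix ≈ 4.76 × 10⁷ mm⁴

Decompose the section into non-overlapping parts with the origin at the bottom-left of its bounding rectangle.
Bottom plate: 240 × 18, A = 4 320 mm², y = 9 mm, Ī = 116 640 mm⁴.
Web plate: 8 × 180, A = 1 440 mm², y = 108 mm, Ī = 3 888 000 mm⁴.
Top plate: 60 × 22, A = 1 320 mm², y = 209 mm, Ī = 53 240 mm⁴.
Centroid: ȳ = ΣA·y / ΣA = 66.424 mm.
Transfer each piece to the horizontal axis through the centroid using Ī + A·d² with d = y − 66.424:
  bottom plate: d = -57.424 mm → contributes +14 361 774 mm⁴
  web plate: d = 41.576 mm → contributes +6 377 164 mm⁴
  top plate: d = 142.58 mm → contributes +26 886 191 mm⁴
Total I = 47 625 129 mm⁴.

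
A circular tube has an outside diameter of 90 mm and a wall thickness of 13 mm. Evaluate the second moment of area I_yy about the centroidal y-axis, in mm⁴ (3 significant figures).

Decompose the section into non-overlapping parts with the origin at the bottom-left of its bounding rectangle.
Outer circle: ⌀90, A = 6361.7 mm², x = 45 mm, Ī = 3 220 623 mm⁴.
Bore (subtracted): ⌀64, A = 3 217 mm², x = 45 mm, Ī = 823 550 mm⁴.
By symmetry the centroid is at mid-width, x̄ = 45 mm.
All pieces are centred on the centroidal y-axis, so I = ΣĪ (holes subtracted) = 2 397 074 mm⁴.

I_yy ≈ 2.40 × 10⁶ mm⁴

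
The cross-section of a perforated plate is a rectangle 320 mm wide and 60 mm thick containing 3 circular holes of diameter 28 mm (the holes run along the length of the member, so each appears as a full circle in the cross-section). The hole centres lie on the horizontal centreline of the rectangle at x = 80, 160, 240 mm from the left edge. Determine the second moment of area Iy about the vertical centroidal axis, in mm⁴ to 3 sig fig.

Break the section into simple shapes (no overlaps), measuring from the bottom-left corner of the bounding box.
Plate: 320 × 60, A = 19 200 mm², x = 160 mm, Ī = 163 840 000 mm⁴.
Hole 1 (subtracted): ⌀28, A = 615.75 mm², x = 80 mm, Ī = 30 172 mm⁴.
Hole 2 (subtracted): ⌀28, A = 615.75 mm², x = 160 mm, Ī = 30 172 mm⁴.
Hole 3 (subtracted): ⌀28, A = 615.75 mm², x = 240 mm, Ī = 30 172 mm⁴.
By symmetry the centroid is at mid-width, x̄ = 160 mm.
Transfer each piece to the vertical centroidal axis using Ī + A·d² with d = x − 160:
  plate: d = 0 mm → contributes +163 840 000 mm⁴
  hole 1: d = -80 mm → contributes −3 970 986 mm⁴
  hole 2: d = 0 mm → contributes −30 172 mm⁴
  hole 3: d = 80 mm → contributes −3 970 986 mm⁴
Total I = 155 867 857 mm⁴.

Iy ≈ 1.56 × 10⁸ mm⁴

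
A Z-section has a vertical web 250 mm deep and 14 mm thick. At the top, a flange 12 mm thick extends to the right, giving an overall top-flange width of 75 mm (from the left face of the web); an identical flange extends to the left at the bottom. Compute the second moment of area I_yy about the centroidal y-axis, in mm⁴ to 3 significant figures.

I_yy ≈ 2.57 × 10⁶ mm⁴

Break the section into simple shapes (no overlaps), measuring from the bottom-left corner of the bounding box.
Web: 14 × 250, A = 3 500 mm², x = 68 mm, Ī = 57 167 mm⁴.
Top flange (beyond web): 61 × 12, A = 732 mm², x = 105.5 mm, Ī = 226 981 mm⁴.
Bottom flange (beyond web): 61 × 12, A = 732 mm², x = 30.5 mm, Ī = 226 981 mm⁴.
Centroid: x̄ = ΣA·x / ΣA = 68 mm.
Transfer each piece to the centroidal y-axis using Ī + A·d² with d = x − 68:
  web: d = 0 mm → contributes +57 167 mm⁴
  top flange (beyond web): d = 37.5 mm → contributes +1 256 356 mm⁴
  bottom flange (beyond web): d = -37.5 mm → contributes +1 256 356 mm⁴
Total I = 2 569 879 mm⁴.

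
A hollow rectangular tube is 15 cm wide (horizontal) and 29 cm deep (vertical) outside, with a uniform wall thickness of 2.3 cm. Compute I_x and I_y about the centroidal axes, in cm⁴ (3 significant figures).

I_x ≈ 1.79 × 10⁴ cm⁴, I_y ≈ 5870 cm⁴

Treat the section as a set of non-overlapping primitives; coordinates are from the bounding-box lower-left.
Outer rectangle: 15 × 29, A = 435 cm², y = 14.5 cm, Ī = 30 486 cm⁴.
Inner void (subtracted): 10.4 × 24.4, A = 253.76 cm², y = 14.5 cm, Ī = 12 590 cm⁴.
By symmetry the centroid is at mid-height, ȳ = 14.5 cm.
All pieces are centred on the centroidal x-axis, so I = ΣĪ (holes subtracted) = 17 896 cm⁴.
Repeating about the centroidal y-axis gives I_y = 5 869 cm⁴.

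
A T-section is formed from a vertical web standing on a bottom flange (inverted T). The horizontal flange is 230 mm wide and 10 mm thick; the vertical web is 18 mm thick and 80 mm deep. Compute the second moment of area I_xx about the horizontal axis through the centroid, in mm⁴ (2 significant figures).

I_xx ≈ 2.6 × 10⁶ mm⁴

Decompose the section into non-overlapping parts with the origin at the bottom-left of its bounding rectangle.
Flange: 230 × 10, A = 2 300 mm², y = 5 mm, Ī = 19 167 mm⁴.
Web: 18 × 80, A = 1 440 mm², y = 50 mm, Ī = 768 000 mm⁴.
Centroid: ȳ = ΣA·y / ΣA = 22.33 mm.
Transfer each piece to the horizontal axis through the centroid using Ī + A·d² with d = y − 22.33:
  flange: d = -17.33 mm → contributes +709 620 mm⁴
  web: d = 27.67 mm → contributes +1 870 808 mm⁴
Total I = 2 580 429 mm⁴.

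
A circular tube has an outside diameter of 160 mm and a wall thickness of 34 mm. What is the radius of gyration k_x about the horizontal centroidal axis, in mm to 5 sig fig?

Break the section into simple shapes (no overlaps), measuring from the bottom-left corner of the bounding box.
Outer circle: ⌀160, A = 20106.19 mm², y = 80 mm, Ī = 32 169 909 mm⁴.
Bore (subtracted): ⌀92, A = 6647.61 mm², y = 80 mm, Ī = 3 516 586 mm⁴.
By symmetry the centroid is at mid-height, ȳ = 80 mm.
All pieces are centred on the horizontal centroidal axis, so I = ΣĪ (holes subtracted) = 28 653 323 mm⁴.
Radius of gyration: k = √(I/A) = √(28 653 323 / 13458.58) = 46.14109 mm.

k_x ≈ 46.141 mm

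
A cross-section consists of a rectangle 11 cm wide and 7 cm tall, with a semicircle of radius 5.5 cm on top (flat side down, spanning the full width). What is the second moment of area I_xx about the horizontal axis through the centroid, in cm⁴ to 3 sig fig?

I_xx ≈ 1420 cm⁴

Split into non-overlapping primitives; take the origin at the lower-left of the bounding box.
Rectangular body: 11 × 7, A = 77 cm², y = 3.5 cm, Ī = 314.42 cm⁴.
Semicircular cap: semicircle r = 5.5, A = 47.517 cm², y = 9.3343 cm, Ī = 100.43 cm⁴.
Centroid: ȳ = ΣA·y / ΣA = 5.7264 cm.
Transfer each piece to the horizontal axis through the centroid using Ī + A·d² with d = y − 5.7264:
  rectangular body: d = -2.2264 cm → contributes +696.1 cm⁴
  semicircular cap: d = 3.6079 cm → contributes +718.94 cm⁴
Total I = 1 415 cm⁴.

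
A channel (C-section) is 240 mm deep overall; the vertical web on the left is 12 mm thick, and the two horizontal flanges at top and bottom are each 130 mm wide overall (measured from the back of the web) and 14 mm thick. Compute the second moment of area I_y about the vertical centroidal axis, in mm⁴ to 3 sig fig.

Decompose the section into non-overlapping parts with the origin at the bottom-left of its bounding rectangle.
Web: 12 × 240, A = 2 880 mm², x = 6 mm, Ī = 34 560 mm⁴.
Top flange (beyond web): 118 × 14, A = 1 652 mm², x = 71 mm, Ī = 1 916 871 mm⁴.
Bottom flange (beyond web): 118 × 14, A = 1 652 mm², x = 71 mm, Ī = 1 916 871 mm⁴.
Centroid: x̄ = ΣA·x / ΣA = 40.728 mm.
Transfer each piece to the vertical centroidal axis using Ī + A·d² with d = x − 40.728:
  web: d = -34.728 mm → contributes +3 508 004 mm⁴
  top flange (beyond web): d = 30.272 mm → contributes +3 430 720 mm⁴
  bottom flange (beyond web): d = 30.272 mm → contributes +3 430 720 mm⁴
Total I = 10 369 445 mm⁴.

I_y ≈ 1.04 × 10⁷ mm⁴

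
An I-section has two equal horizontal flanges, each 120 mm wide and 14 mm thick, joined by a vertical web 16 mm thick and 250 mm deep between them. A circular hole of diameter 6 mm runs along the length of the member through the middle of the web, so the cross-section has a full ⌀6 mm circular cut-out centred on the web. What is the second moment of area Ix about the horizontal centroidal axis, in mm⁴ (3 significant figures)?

Split into non-overlapping primitives; take the origin at the lower-left of the bounding box.
Bottom flange: 120 × 14, A = 1 680 mm², y = 7 mm, Ī = 27 440 mm⁴.
Web: 16 × 250, A = 4 000 mm², y = 139 mm, Ī = 20 833 333 mm⁴.
Top flange: 120 × 14, A = 1 680 mm², y = 271 mm, Ī = 27 440 mm⁴.
Hole (subtracted): ⌀6, A = 28.274 mm², y = 139 mm, Ī = 63.617 mm⁴.
By symmetry the centroid is at mid-height, ȳ = 139 mm.
Transfer each piece to the horizontal centroidal axis using Ī + A·d² with d = y − 139:
  bottom flange: d = -132 mm → contributes +29 299 760 mm⁴
  web: d = 0 mm → contributes +20 833 333 mm⁴
  top flange: d = 132 mm → contributes +29 299 760 mm⁴
  hole: d = 0 mm → contributes −63.617 mm⁴
Total I = 79 432 790 mm⁴.

Ix ≈ 7.94 × 10⁷ mm⁴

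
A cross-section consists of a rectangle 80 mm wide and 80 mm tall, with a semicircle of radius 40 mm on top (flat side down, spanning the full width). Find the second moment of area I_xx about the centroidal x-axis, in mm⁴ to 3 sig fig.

I_xx ≈ 9.55 × 10⁶ mm⁴

Split into non-overlapping primitives; take the origin at the lower-left of the bounding box.
Rectangular body: 80 × 80, A = 6 400 mm², y = 40 mm, Ī = 3 413 333 mm⁴.
Semicircular cap: semicircle r = 40, A = 2513.3 mm², y = 96.977 mm, Ī = 280 978 mm⁴.
Centroid: ȳ = ΣA·y / ΣA = 56.066 mm.
Transfer each piece to the centroidal x-axis using Ī + A·d² with d = y − 56.066:
  rectangular body: d = -16.066 mm → contributes +5 065 208 mm⁴
  semicircular cap: d = 40.911 mm → contributes +4 487 442 mm⁴
Total I = 9 552 650 mm⁴.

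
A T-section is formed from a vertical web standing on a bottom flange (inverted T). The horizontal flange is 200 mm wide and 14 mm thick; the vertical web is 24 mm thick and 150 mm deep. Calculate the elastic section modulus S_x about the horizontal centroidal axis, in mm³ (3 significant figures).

S_x ≈ 1.57 × 10⁵ mm³

Treat the section as a set of non-overlapping primitives; coordinates are from the bounding-box lower-left.
Flange: 200 × 14, A = 2 800 mm², y = 7 mm, Ī = 45 733 mm⁴.
Web: 24 × 150, A = 3 600 mm², y = 89 mm, Ī = 6 750 000 mm⁴.
Centroid: ȳ = ΣA·y / ΣA = 53.125 mm.
Transfer each piece to the horizontal centroidal axis using Ī + A·d² with d = y − 53.125:
  flange: d = -46.125 mm → contributes +6 002 777 mm⁴
  web: d = 35.875 mm → contributes +11 383 256 mm⁴
Total I = 17 386 033 mm⁴.
Extreme fibre distance c = 110.88 mm; S = I/c = 156 808 mm³.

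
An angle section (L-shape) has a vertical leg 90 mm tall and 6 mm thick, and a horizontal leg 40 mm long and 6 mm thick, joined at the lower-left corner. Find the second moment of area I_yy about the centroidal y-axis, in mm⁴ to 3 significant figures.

I_yy ≈ 8.05 × 10⁴ mm⁴

Decompose the section into non-overlapping parts with the origin at the bottom-left of its bounding rectangle.
Vertical leg: 6 × 90, A = 540 mm², x = 3 mm, Ī = 1 620 mm⁴.
Horizontal leg (remainder): 34 × 6, A = 204 mm², x = 23 mm, Ī = 19 652 mm⁴.
Centroid: x̄ = ΣA·x / ΣA = 8.4839 mm.
Transfer each piece to the centroidal y-axis using Ī + A·d² with d = x − 8.4839:
  vertical leg: d = -5.4839 mm → contributes +17 859 mm⁴
  horizontal leg (remainder): d = 14.516 mm → contributes +62 638 mm⁴
Total I = 80 498 mm⁴.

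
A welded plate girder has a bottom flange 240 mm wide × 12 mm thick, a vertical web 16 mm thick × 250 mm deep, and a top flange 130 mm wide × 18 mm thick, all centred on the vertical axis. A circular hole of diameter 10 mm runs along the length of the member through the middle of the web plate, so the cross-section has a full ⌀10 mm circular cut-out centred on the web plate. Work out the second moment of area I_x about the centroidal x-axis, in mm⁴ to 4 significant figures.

I_x ≈ 1.119 × 10⁸ mm⁴

Split into non-overlapping primitives; take the origin at the lower-left of the bounding box.
Bottom plate: 240 × 12, A = 2 880 mm², y = 6 mm, Ī = 34 560 mm⁴.
Web plate: 16 × 250, A = 4 000 mm², y = 137 mm, Ī = 20 833 333 mm⁴.
Top plate: 130 × 18, A = 2 340 mm², y = 271 mm, Ī = 63 180 mm⁴.
Hole (subtracted): ⌀10, A = 78.5398 mm², y = 137 mm, Ī = 490.874 mm⁴.
Centroid: ȳ = ΣA·y / ΣA = 130.03 mm.
Transfer each piece to the centroidal x-axis using Ī + A·d² with d = y − 130.03:
  bottom plate: d = -124.03 mm → contributes +44 338 555 mm⁴
  web plate: d = 6.97044 mm → contributes +21 027 681 mm⁴
  top plate: d = 140.97 mm → contributes +46 565 216 mm⁴
  hole: d = 6.97044 mm → contributes −4306.89 mm⁴
Total I = 111 927 146 mm⁴.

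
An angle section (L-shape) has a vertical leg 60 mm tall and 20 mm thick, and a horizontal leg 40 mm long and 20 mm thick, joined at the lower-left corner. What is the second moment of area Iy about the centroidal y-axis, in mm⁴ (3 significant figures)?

Iy ≈ 1.73 × 10⁵ mm⁴

Treat the section as a set of non-overlapping primitives; coordinates are from the bounding-box lower-left.
Vertical leg: 20 × 60, A = 1 200 mm², x = 10 mm, Ī = 40 000 mm⁴.
Horizontal leg (remainder): 20 × 20, A = 400 mm², x = 30 mm, Ī = 13 333 mm⁴.
Centroid: x̄ = ΣA·x / ΣA = 15 mm.
Transfer each piece to the centroidal y-axis using Ī + A·d² with d = x − 15:
  vertical leg: d = -5 mm → contributes +70 000 mm⁴
  horizontal leg (remainder): d = 15 mm → contributes +103 333 mm⁴
Total I = 173 333 mm⁴.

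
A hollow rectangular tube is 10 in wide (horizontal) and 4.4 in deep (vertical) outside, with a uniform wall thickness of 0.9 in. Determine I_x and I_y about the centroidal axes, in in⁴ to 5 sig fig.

Break the section into simple shapes (no overlaps), measuring from the bottom-left corner of the bounding box.
Outer rectangle: 10 × 4.4, A = 44 in², y = 2.2 in, Ī = 70.98667 in⁴.
Inner void (subtracted): 8.2 × 2.6, A = 21.32 in², y = 2.2 in, Ī = 12.01027 in⁴.
By symmetry the centroid is at mid-height, ȳ = 2.2 in.
All pieces are centred on the centroidal x-axis, so I = ΣĪ (holes subtracted) = 58.9764 in⁴.
Repeating about the centroidal y-axis gives I_y = 247.2036 in⁴.

I_x ≈ 58.976 in⁴, I_y ≈ 247.20 in⁴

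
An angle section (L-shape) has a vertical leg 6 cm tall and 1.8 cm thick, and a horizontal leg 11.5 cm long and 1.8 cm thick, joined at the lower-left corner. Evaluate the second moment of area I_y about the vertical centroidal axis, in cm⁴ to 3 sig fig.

Break the section into simple shapes (no overlaps), measuring from the bottom-left corner of the bounding box.
Vertical leg: 1.8 × 6, A = 10.8 cm², x = 0.9 cm, Ī = 2.916 cm⁴.
Horizontal leg (remainder): 9.7 × 1.8, A = 17.46 cm², x = 6.65 cm, Ī = 136.9 cm⁴.
Centroid: x̄ = ΣA·x / ΣA = 4.4525 cm.
Transfer each piece to the vertical centroidal axis using Ī + A·d² with d = x − 4.4525:
  vertical leg: d = -3.5525 cm → contributes +139.22 cm⁴
  horizontal leg (remainder): d = 2.1975 cm → contributes +221.21 cm⁴
Total I = 360.43 cm⁴.

I_y ≈ 360 cm⁴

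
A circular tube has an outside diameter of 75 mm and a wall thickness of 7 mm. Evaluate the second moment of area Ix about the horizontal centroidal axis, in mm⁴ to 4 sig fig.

Ix ≈ 8.735 × 10⁵ mm⁴

Split into non-overlapping primitives; take the origin at the lower-left of the bounding box.
Outer circle: ⌀75, A = 4417.86 mm², y = 37.5 mm, Ī = 1 553 156 mm⁴.
Bore (subtracted): ⌀61, A = 2922.47 mm², y = 37.5 mm, Ī = 679 656 mm⁴.
By symmetry the centroid is at mid-height, ȳ = 37.5 mm.
All pieces are centred on the horizontal centroidal axis, so I = ΣĪ (holes subtracted) = 873 499 mm⁴.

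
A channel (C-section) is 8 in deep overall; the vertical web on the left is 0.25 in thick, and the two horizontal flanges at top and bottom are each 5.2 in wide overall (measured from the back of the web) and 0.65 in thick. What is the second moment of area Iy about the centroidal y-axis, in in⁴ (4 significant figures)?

Break the section into simple shapes (no overlaps), measuring from the bottom-left corner of the bounding box.
Web: 0.25 × 8, A = 2 in², x = 0.125 in, Ī = 0.0104167 in⁴.
Top flange (beyond web): 4.95 × 0.65, A = 3.2175 in², x = 2.725 in, Ī = 6.56973 in⁴.
Bottom flange (beyond web): 4.95 × 0.65, A = 3.2175 in², x = 2.725 in, Ī = 6.56973 in⁴.
Centroid: x̄ = ΣA·x / ΣA = 2.10852 in.
Transfer each piece to the centroidal y-axis using Ī + A·d² with d = x − 2.10852:
  web: d = -1.98352 in → contributes +7.87913 in⁴
  top flange (beyond web): d = 0.616479 in → contributes +7.79253 in⁴
  bottom flange (beyond web): d = 0.616479 in → contributes +7.79253 in⁴
Total I = 23.4642 in⁴.

Iy ≈ 23.46 in⁴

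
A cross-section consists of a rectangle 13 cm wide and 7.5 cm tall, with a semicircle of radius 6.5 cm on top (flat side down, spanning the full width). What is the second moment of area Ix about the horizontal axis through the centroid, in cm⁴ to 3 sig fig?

Ix ≈ 2330 cm⁴

Decompose the section into non-overlapping parts with the origin at the bottom-left of its bounding rectangle.
Rectangular body: 13 × 7.5, A = 97.5 cm², y = 3.75 cm, Ī = 457.03 cm⁴.
Semicircular cap: semicircle r = 6.5, A = 66.366 cm², y = 10.259 cm, Ī = 195.92 cm⁴.
Centroid: ȳ = ΣA·y / ΣA = 6.386 cm.
Transfer each piece to the horizontal axis through the centroid using Ī + A·d² with d = y − 6.386:
  rectangular body: d = -2.636 cm → contributes +1134.5 cm⁴
  semicircular cap: d = 3.8727 cm → contributes +1191.2 cm⁴
Total I = 2325.8 cm⁴.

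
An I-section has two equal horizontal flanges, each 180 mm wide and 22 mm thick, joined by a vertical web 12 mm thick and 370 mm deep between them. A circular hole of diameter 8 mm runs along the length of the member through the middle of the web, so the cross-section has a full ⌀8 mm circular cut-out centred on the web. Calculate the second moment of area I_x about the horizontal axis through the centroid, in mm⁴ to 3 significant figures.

I_x ≈ 3.55 × 10⁸ mm⁴

Treat the section as a set of non-overlapping primitives; coordinates are from the bounding-box lower-left.
Bottom flange: 180 × 22, A = 3 960 mm², y = 11 mm, Ī = 159 720 mm⁴.
Web: 12 × 370, A = 4 440 mm², y = 207 mm, Ī = 50 653 000 mm⁴.
Top flange: 180 × 22, A = 3 960 mm², y = 403 mm, Ī = 159 720 mm⁴.
Hole (subtracted): ⌀8, A = 50.265 mm², y = 207 mm, Ī = 201.06 mm⁴.
By symmetry the centroid is at mid-height, ȳ = 207 mm.
Transfer each piece to the horizontal axis through the centroid using Ī + A·d² with d = y − 207:
  bottom flange: d = -196 mm → contributes +152 287 080 mm⁴
  web: d = 0 mm → contributes +50 653 000 mm⁴
  top flange: d = 196 mm → contributes +152 287 080 mm⁴
  hole: d = 0 mm → contributes −201.06 mm⁴
Total I = 355 226 959 mm⁴.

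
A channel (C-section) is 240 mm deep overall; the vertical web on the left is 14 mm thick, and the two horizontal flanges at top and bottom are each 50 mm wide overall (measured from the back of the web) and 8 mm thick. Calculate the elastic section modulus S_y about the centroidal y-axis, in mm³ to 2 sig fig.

S_y ≈ 1.1 × 10⁴ mm³

Split into non-overlapping primitives; take the origin at the lower-left of the bounding box.
Web: 14 × 240, A = 3 360 mm², x = 7 mm, Ī = 54 880 mm⁴.
Top flange (beyond web): 36 × 8, A = 288 mm², x = 32 mm, Ī = 31 104 mm⁴.
Bottom flange (beyond web): 36 × 8, A = 288 mm², x = 32 mm, Ī = 31 104 mm⁴.
Centroid: x̄ = ΣA·x / ΣA = 10.66 mm.
Transfer each piece to the centroidal y-axis using Ī + A·d² with d = x − 10.66:
  web: d = -3.659 mm → contributes +99 853 mm⁴
  top flange (beyond web): d = 21.34 mm → contributes +162 276 mm⁴
  bottom flange (beyond web): d = 21.34 mm → contributes +162 276 mm⁴
Total I = 424 405 mm⁴.
Extreme fibre distance c = 39.34 mm; S = I/c = 10 788 mm³.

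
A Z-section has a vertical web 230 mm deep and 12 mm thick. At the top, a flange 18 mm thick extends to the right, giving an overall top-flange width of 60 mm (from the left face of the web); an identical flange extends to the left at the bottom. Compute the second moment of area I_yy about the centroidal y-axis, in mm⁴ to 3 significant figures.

Break the section into simple shapes (no overlaps), measuring from the bottom-left corner of the bounding box.
Web: 12 × 230, A = 2 760 mm², x = 54 mm, Ī = 33 120 mm⁴.
Top flange (beyond web): 48 × 18, A = 864 mm², x = 84 mm, Ī = 165 888 mm⁴.
Bottom flange (beyond web): 48 × 18, A = 864 mm², x = 24 mm, Ī = 165 888 mm⁴.
Centroid: x̄ = ΣA·x / ΣA = 54 mm.
Transfer each piece to the centroidal y-axis using Ī + A·d² with d = x − 54:
  web: d = 0 mm → contributes +33 120 mm⁴
  top flange (beyond web): d = 30 mm → contributes +943 488 mm⁴
  bottom flange (beyond web): d = -30 mm → contributes +943 488 mm⁴
Total I = 1 920 096 mm⁴.

I_yy ≈ 1.92 × 10⁶ mm⁴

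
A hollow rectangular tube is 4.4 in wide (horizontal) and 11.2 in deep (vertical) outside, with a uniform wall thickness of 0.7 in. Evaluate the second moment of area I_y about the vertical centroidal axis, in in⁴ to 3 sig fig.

Break the section into simple shapes (no overlaps), measuring from the bottom-left corner of the bounding box.
Outer rectangle: 4.4 × 11.2, A = 49.28 in², x = 2.2 in, Ī = 79.505 in⁴.
Inner void (subtracted): 3 × 9.8, A = 29.4 in², x = 2.2 in, Ī = 22.05 in⁴.
By symmetry the centroid is at mid-width, x̄ = 2.2 in.
All pieces are centred on the vertical centroidal axis, so I = ΣĪ (holes subtracted) = 57.455 in⁴.

I_y ≈ 57.5 in⁴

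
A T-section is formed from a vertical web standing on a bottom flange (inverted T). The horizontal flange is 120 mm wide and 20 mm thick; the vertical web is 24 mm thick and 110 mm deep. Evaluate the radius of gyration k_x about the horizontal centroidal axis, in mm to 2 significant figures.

k_x ≈ 40 mm

Split into non-overlapping primitives; take the origin at the lower-left of the bounding box.
Flange: 120 × 20, A = 2 400 mm², y = 10 mm, Ī = 80 000 mm⁴.
Web: 24 × 110, A = 2 640 mm², y = 75 mm, Ī = 2 662 000 mm⁴.
Centroid: ȳ = ΣA·y / ΣA = 44.05 mm.
Transfer each piece to the horizontal centroidal axis using Ī + A·d² with d = y − 44.05:
  flange: d = -34.05 mm → contributes +2 862 177 mm⁴
  web: d = 30.95 mm → contributes +5 191 252 mm⁴
Total I = 8 053 429 mm⁴.
Radius of gyration: k = √(I/A) = √(8 053 429 / 5 040) = 39.97 mm.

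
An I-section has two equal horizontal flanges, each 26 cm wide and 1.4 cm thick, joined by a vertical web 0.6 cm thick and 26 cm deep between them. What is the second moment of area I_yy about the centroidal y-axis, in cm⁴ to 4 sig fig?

I_yy ≈ 4102 cm⁴

Break the section into simple shapes (no overlaps), measuring from the bottom-left corner of the bounding box.
Bottom flange: 26 × 1.4, A = 36.4 cm², x = 13 cm, Ī = 2050.53 cm⁴.
Web: 0.6 × 26, A = 15.6 cm², x = 13 cm, Ī = 0.468 cm⁴.
Top flange: 26 × 1.4, A = 36.4 cm², x = 13 cm, Ī = 2050.53 cm⁴.
By symmetry the centroid is at mid-width, x̄ = 13 cm.
All pieces are centred on the centroidal y-axis, so I = ΣĪ = 4101.53 cm⁴.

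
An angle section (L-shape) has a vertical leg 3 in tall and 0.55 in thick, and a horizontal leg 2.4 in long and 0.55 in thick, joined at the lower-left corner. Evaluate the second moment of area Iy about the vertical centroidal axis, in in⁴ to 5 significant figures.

Iy ≈ 1.2381 in⁴

Decompose the section into non-overlapping parts with the origin at the bottom-left of its bounding rectangle.
Vertical leg: 0.55 × 3, A = 1.65 in², x = 0.275 in, Ī = 0.04159375 in⁴.
Horizontal leg (remainder): 1.85 × 0.55, A = 1.0175 in², x = 1.475 in, Ī = 0.2901995 in⁴.
Centroid: x̄ = ΣA·x / ΣA = 0.732732 in.
Transfer each piece to the vertical centroidal axis using Ī + A·d² with d = x − 0.732732:
  vertical leg: d = -0.457732 in → contributes +0.3872994 in⁴
  horizontal leg (remainder): d = 0.742268 in → contributes +0.8508032 in⁴
Total I = 1.238103 in⁴.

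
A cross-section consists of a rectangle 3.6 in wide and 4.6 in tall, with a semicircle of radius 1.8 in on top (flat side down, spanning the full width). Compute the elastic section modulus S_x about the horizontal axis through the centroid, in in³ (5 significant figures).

S_x ≈ 19.794 in³

Break the section into simple shapes (no overlaps), measuring from the bottom-left corner of the bounding box.
Rectangular body: 3.6 × 4.6, A = 16.56 in², y = 2.3 in, Ī = 29.2008 in⁴.
Semicircular cap: semicircle r = 1.8, A = 5.08938 in², y = 5.363944 in, Ī = 1.152185 in⁴.
Centroid: ȳ = ΣA·y / ΣA = 3.020278 in.
Transfer each piece to the horizontal axis through the centroid using Ī + A·d² with d = y − 3.020278:
  rectangular body: d = -0.7202781 in → contributes +37.79214 in⁴
  semicircular cap: d = 2.343666 in → contributes +29.10697 in⁴
Total I = 66.89911 in⁴.
Extreme fibre distance c = 3.379722 in; S = I/c = 19.79426 in³.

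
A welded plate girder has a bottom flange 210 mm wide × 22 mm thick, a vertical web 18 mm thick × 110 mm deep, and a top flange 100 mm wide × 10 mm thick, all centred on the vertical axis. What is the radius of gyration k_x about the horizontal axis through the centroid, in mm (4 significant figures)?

Decompose the section into non-overlapping parts with the origin at the bottom-left of its bounding rectangle.
Bottom plate: 210 × 22, A = 4 620 mm², y = 11 mm, Ī = 186 340 mm⁴.
Web plate: 18 × 110, A = 1 980 mm², y = 77 mm, Ī = 1 996 500 mm⁴.
Top plate: 100 × 10, A = 1 000 mm², y = 137 mm, Ī = 8333.33 mm⁴.
Centroid: ȳ = ΣA·y / ΣA = 44.7737 mm.
Transfer each piece to the horizontal axis through the centroid using Ī + A·d² with d = y − 44.7737:
  bottom plate: d = -33.7737 mm → contributes +5 456 197 mm⁴
  web plate: d = 32.2263 mm → contributes +4 052 800 mm⁴
  top plate: d = 92.2263 mm → contributes +8 514 027 mm⁴
Total I = 18 023 024 mm⁴.
Radius of gyration: k = √(I/A) = √(18 023 024 / 7 600) = 48.6975 mm.

k_x ≈ 48.70 mm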